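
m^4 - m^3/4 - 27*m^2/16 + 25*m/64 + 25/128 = (m - 5/4)*(m - 1/2)*(m + 1/4)*(m + 5/4)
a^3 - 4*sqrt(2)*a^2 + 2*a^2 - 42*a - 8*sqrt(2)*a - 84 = (a + 2)*(a - 7*sqrt(2))*(a + 3*sqrt(2))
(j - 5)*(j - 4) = j^2 - 9*j + 20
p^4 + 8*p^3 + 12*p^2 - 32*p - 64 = (p - 2)*(p + 2)*(p + 4)^2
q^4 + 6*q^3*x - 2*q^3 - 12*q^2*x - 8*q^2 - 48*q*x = q*(q - 4)*(q + 2)*(q + 6*x)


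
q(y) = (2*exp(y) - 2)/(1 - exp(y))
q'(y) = 2*exp(y)/(1 - exp(y)) + (2*exp(y) - 2)*exp(y)/(1 - exp(y))^2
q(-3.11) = -2.00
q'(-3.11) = 0.00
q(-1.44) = -2.00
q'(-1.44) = 0.00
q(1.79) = -2.00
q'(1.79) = 0.00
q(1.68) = -2.00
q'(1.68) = 0.00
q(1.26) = -2.00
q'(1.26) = 0.00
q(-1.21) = -2.00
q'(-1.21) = 0.00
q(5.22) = -2.00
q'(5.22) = 0.00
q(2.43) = -2.00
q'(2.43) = 0.00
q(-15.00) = -2.00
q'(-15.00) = 0.00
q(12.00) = -2.00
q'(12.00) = 0.00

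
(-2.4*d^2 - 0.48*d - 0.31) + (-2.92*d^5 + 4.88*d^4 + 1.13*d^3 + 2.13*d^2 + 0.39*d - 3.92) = -2.92*d^5 + 4.88*d^4 + 1.13*d^3 - 0.27*d^2 - 0.09*d - 4.23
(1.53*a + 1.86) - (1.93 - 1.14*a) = 2.67*a - 0.0699999999999998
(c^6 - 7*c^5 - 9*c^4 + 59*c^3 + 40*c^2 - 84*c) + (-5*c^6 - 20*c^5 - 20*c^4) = -4*c^6 - 27*c^5 - 29*c^4 + 59*c^3 + 40*c^2 - 84*c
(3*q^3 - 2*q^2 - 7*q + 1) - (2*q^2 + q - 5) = 3*q^3 - 4*q^2 - 8*q + 6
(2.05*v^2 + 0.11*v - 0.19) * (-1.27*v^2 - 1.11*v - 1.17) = -2.6035*v^4 - 2.4152*v^3 - 2.2793*v^2 + 0.0822000000000001*v + 0.2223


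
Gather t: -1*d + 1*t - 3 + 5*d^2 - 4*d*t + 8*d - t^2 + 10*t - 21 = 5*d^2 + 7*d - t^2 + t*(11 - 4*d) - 24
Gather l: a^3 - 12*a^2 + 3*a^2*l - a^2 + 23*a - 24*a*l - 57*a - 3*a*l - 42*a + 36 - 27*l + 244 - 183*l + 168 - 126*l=a^3 - 13*a^2 - 76*a + l*(3*a^2 - 27*a - 336) + 448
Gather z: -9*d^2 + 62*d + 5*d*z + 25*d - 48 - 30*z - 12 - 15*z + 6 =-9*d^2 + 87*d + z*(5*d - 45) - 54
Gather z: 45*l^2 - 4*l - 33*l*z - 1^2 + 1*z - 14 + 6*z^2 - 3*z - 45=45*l^2 - 4*l + 6*z^2 + z*(-33*l - 2) - 60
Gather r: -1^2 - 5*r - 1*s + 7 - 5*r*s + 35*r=r*(30 - 5*s) - s + 6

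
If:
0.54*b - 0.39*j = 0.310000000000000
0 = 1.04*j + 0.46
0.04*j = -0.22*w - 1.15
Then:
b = 0.25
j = -0.44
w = -5.15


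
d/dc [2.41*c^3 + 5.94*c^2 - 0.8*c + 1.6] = 7.23*c^2 + 11.88*c - 0.8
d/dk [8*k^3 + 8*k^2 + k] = 24*k^2 + 16*k + 1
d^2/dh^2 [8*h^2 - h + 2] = 16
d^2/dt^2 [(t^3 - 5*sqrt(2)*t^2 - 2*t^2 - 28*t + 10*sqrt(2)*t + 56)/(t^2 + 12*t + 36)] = 4*(35*sqrt(2)*t + 52*t - 150*sqrt(2) + 216)/(t^4 + 24*t^3 + 216*t^2 + 864*t + 1296)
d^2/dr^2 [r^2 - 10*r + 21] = 2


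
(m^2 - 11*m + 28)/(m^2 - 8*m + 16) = (m - 7)/(m - 4)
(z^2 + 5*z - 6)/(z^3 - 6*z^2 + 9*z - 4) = (z + 6)/(z^2 - 5*z + 4)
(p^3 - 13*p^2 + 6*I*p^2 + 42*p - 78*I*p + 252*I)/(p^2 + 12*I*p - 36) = (p^2 - 13*p + 42)/(p + 6*I)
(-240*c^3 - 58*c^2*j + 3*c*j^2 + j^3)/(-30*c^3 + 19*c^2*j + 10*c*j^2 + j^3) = (8*c - j)/(c - j)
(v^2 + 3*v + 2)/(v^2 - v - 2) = (v + 2)/(v - 2)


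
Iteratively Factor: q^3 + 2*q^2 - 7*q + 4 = (q + 4)*(q^2 - 2*q + 1) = (q - 1)*(q + 4)*(q - 1)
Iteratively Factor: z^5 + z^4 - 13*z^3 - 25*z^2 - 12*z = (z)*(z^4 + z^3 - 13*z^2 - 25*z - 12) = z*(z - 4)*(z^3 + 5*z^2 + 7*z + 3) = z*(z - 4)*(z + 3)*(z^2 + 2*z + 1) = z*(z - 4)*(z + 1)*(z + 3)*(z + 1)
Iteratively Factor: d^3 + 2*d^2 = (d)*(d^2 + 2*d) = d*(d + 2)*(d)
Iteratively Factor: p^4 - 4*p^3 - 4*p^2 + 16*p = (p - 4)*(p^3 - 4*p) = (p - 4)*(p - 2)*(p^2 + 2*p) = p*(p - 4)*(p - 2)*(p + 2)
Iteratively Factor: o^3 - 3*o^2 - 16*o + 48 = (o + 4)*(o^2 - 7*o + 12) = (o - 3)*(o + 4)*(o - 4)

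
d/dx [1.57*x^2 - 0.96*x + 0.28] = 3.14*x - 0.96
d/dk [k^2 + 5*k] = 2*k + 5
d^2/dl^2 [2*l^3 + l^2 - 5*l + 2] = 12*l + 2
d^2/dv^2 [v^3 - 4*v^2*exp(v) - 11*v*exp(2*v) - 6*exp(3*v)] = -4*v^2*exp(v) - 44*v*exp(2*v) - 16*v*exp(v) + 6*v - 54*exp(3*v) - 44*exp(2*v) - 8*exp(v)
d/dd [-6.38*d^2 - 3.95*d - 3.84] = -12.76*d - 3.95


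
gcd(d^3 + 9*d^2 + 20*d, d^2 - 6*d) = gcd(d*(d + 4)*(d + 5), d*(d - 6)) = d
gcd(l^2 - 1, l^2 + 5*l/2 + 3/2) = l + 1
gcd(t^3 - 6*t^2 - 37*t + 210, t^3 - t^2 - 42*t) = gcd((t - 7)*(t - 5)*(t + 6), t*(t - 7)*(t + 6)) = t^2 - t - 42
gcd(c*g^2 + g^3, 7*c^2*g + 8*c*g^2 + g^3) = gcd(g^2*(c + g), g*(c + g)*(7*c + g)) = c*g + g^2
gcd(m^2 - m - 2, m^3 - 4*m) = m - 2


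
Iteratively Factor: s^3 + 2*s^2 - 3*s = (s)*(s^2 + 2*s - 3) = s*(s + 3)*(s - 1)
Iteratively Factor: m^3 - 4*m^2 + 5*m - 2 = (m - 1)*(m^2 - 3*m + 2) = (m - 2)*(m - 1)*(m - 1)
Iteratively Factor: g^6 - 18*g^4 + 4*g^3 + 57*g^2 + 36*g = (g)*(g^5 - 18*g^3 + 4*g^2 + 57*g + 36) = g*(g + 4)*(g^4 - 4*g^3 - 2*g^2 + 12*g + 9) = g*(g - 3)*(g + 4)*(g^3 - g^2 - 5*g - 3) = g*(g - 3)^2*(g + 4)*(g^2 + 2*g + 1) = g*(g - 3)^2*(g + 1)*(g + 4)*(g + 1)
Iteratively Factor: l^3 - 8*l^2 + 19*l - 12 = (l - 1)*(l^2 - 7*l + 12) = (l - 3)*(l - 1)*(l - 4)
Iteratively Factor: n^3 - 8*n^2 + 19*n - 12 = (n - 4)*(n^2 - 4*n + 3) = (n - 4)*(n - 1)*(n - 3)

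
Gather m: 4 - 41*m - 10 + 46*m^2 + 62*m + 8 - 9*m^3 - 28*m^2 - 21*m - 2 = -9*m^3 + 18*m^2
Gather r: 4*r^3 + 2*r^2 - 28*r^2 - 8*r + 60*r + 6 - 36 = 4*r^3 - 26*r^2 + 52*r - 30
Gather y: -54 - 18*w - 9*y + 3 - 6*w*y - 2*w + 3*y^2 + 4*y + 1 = -20*w + 3*y^2 + y*(-6*w - 5) - 50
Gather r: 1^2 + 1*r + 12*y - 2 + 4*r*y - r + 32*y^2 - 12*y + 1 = 4*r*y + 32*y^2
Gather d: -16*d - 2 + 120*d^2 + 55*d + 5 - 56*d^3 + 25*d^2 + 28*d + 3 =-56*d^3 + 145*d^2 + 67*d + 6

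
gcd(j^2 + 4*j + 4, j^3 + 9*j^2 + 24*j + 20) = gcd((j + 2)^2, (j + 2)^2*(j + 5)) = j^2 + 4*j + 4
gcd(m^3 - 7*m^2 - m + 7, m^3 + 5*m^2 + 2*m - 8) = m - 1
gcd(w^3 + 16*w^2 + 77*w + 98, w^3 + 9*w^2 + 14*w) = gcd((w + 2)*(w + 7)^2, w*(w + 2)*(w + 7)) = w^2 + 9*w + 14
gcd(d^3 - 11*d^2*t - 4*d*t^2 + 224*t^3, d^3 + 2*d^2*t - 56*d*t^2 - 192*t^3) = -d^2 + 4*d*t + 32*t^2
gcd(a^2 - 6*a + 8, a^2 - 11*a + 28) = a - 4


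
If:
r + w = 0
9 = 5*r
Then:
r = 9/5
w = -9/5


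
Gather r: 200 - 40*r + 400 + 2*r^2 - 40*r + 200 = 2*r^2 - 80*r + 800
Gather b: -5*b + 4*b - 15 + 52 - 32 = 5 - b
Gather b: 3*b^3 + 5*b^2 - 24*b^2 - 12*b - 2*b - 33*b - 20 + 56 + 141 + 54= 3*b^3 - 19*b^2 - 47*b + 231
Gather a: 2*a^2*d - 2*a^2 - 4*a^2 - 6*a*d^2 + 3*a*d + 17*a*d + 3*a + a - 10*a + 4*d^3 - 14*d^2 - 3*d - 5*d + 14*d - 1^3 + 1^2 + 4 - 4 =a^2*(2*d - 6) + a*(-6*d^2 + 20*d - 6) + 4*d^3 - 14*d^2 + 6*d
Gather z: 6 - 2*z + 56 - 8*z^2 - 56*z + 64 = -8*z^2 - 58*z + 126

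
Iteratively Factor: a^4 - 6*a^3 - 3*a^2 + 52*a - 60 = (a - 2)*(a^3 - 4*a^2 - 11*a + 30) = (a - 2)*(a + 3)*(a^2 - 7*a + 10) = (a - 5)*(a - 2)*(a + 3)*(a - 2)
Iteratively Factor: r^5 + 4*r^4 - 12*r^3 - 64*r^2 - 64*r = (r - 4)*(r^4 + 8*r^3 + 20*r^2 + 16*r) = (r - 4)*(r + 2)*(r^3 + 6*r^2 + 8*r) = r*(r - 4)*(r + 2)*(r^2 + 6*r + 8) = r*(r - 4)*(r + 2)*(r + 4)*(r + 2)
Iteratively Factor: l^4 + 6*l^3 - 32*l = (l + 4)*(l^3 + 2*l^2 - 8*l) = l*(l + 4)*(l^2 + 2*l - 8) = l*(l + 4)^2*(l - 2)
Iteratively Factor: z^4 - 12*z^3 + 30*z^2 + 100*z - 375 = (z - 5)*(z^3 - 7*z^2 - 5*z + 75) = (z - 5)^2*(z^2 - 2*z - 15) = (z - 5)^2*(z + 3)*(z - 5)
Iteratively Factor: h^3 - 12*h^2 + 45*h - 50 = (h - 5)*(h^2 - 7*h + 10) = (h - 5)*(h - 2)*(h - 5)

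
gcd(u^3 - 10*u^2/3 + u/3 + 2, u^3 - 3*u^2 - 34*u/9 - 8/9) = u + 2/3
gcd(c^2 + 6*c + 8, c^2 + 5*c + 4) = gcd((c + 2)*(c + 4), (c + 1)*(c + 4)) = c + 4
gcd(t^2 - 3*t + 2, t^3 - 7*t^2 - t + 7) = t - 1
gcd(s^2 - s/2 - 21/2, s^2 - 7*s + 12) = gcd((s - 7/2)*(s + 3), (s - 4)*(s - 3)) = 1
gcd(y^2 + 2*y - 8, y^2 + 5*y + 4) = y + 4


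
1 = 1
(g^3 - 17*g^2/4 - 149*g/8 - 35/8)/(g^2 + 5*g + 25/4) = (4*g^2 - 27*g - 7)/(2*(2*g + 5))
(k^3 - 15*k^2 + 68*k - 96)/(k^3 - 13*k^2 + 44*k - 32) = (k - 3)/(k - 1)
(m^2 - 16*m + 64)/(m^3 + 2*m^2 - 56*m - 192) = (m - 8)/(m^2 + 10*m + 24)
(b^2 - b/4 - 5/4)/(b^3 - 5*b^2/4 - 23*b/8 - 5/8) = 2*(4*b - 5)/(8*b^2 - 18*b - 5)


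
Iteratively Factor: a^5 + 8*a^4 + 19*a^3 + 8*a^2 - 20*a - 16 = (a + 2)*(a^4 + 6*a^3 + 7*a^2 - 6*a - 8) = (a + 2)*(a + 4)*(a^3 + 2*a^2 - a - 2) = (a + 2)^2*(a + 4)*(a^2 - 1) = (a - 1)*(a + 2)^2*(a + 4)*(a + 1)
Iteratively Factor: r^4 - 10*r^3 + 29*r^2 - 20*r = (r - 5)*(r^3 - 5*r^2 + 4*r) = (r - 5)*(r - 4)*(r^2 - r) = r*(r - 5)*(r - 4)*(r - 1)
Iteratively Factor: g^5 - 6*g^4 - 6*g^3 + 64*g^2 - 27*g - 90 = (g + 3)*(g^4 - 9*g^3 + 21*g^2 + g - 30) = (g - 5)*(g + 3)*(g^3 - 4*g^2 + g + 6) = (g - 5)*(g + 1)*(g + 3)*(g^2 - 5*g + 6) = (g - 5)*(g - 2)*(g + 1)*(g + 3)*(g - 3)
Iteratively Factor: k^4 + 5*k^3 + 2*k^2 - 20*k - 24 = (k + 3)*(k^3 + 2*k^2 - 4*k - 8) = (k + 2)*(k + 3)*(k^2 - 4) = (k - 2)*(k + 2)*(k + 3)*(k + 2)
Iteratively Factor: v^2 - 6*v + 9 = (v - 3)*(v - 3)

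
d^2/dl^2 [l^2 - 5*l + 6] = 2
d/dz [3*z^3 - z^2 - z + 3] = 9*z^2 - 2*z - 1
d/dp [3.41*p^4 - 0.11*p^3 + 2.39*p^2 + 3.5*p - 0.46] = 13.64*p^3 - 0.33*p^2 + 4.78*p + 3.5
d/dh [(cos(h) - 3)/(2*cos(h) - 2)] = -sin(h)/(cos(h) - 1)^2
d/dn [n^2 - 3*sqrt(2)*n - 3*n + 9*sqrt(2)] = 2*n - 3*sqrt(2) - 3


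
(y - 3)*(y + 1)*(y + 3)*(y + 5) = y^4 + 6*y^3 - 4*y^2 - 54*y - 45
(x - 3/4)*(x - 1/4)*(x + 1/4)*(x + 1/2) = x^4 - x^3/4 - 7*x^2/16 + x/64 + 3/128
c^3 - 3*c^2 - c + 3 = (c - 3)*(c - 1)*(c + 1)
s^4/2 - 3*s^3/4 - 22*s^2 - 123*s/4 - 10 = (s/2 + 1/2)*(s - 8)*(s + 1/2)*(s + 5)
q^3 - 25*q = q*(q - 5)*(q + 5)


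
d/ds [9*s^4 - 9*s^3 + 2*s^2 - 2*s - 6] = 36*s^3 - 27*s^2 + 4*s - 2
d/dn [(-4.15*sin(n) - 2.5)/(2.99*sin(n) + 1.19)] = 2.5365*cos(n)/(2.99*sin(n) + 1.19)^2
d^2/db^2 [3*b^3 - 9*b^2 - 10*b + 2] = 18*b - 18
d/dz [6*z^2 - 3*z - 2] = 12*z - 3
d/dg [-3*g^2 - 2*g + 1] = -6*g - 2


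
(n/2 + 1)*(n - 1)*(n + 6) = n^3/2 + 7*n^2/2 + 2*n - 6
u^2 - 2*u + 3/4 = (u - 3/2)*(u - 1/2)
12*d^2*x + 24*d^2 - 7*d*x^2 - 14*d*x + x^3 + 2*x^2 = (-4*d + x)*(-3*d + x)*(x + 2)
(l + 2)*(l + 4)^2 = l^3 + 10*l^2 + 32*l + 32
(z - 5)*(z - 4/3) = z^2 - 19*z/3 + 20/3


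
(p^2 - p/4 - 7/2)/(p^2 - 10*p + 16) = (p + 7/4)/(p - 8)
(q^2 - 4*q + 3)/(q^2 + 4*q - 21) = (q - 1)/(q + 7)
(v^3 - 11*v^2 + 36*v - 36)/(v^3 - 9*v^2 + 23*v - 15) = (v^2 - 8*v + 12)/(v^2 - 6*v + 5)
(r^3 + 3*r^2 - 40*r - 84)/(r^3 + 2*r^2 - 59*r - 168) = (r^2 - 4*r - 12)/(r^2 - 5*r - 24)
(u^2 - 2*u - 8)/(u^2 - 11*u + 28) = (u + 2)/(u - 7)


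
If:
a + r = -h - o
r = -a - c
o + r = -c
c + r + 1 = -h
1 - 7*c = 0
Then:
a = 4/7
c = 1/7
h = -3/7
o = 4/7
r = -5/7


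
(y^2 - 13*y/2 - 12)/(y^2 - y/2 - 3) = (y - 8)/(y - 2)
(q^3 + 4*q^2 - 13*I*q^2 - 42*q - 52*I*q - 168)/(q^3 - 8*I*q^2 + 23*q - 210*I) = (q + 4)/(q + 5*I)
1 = 1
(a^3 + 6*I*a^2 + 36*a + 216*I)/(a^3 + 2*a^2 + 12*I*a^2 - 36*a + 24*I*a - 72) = (a - 6*I)/(a + 2)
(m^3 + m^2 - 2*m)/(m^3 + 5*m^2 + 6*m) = (m - 1)/(m + 3)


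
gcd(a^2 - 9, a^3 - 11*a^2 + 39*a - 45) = a - 3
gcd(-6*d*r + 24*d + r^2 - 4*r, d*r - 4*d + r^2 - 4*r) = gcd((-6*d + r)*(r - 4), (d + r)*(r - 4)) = r - 4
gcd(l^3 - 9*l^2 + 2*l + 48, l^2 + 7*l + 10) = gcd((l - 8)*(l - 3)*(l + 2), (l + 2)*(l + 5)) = l + 2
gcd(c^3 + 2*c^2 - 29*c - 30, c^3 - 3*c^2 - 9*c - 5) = c^2 - 4*c - 5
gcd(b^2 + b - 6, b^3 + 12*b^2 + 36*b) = 1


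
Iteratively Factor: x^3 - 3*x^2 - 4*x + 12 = (x + 2)*(x^2 - 5*x + 6) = (x - 3)*(x + 2)*(x - 2)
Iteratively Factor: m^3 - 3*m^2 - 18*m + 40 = (m + 4)*(m^2 - 7*m + 10) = (m - 5)*(m + 4)*(m - 2)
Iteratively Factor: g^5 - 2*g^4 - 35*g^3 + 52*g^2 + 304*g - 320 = (g - 1)*(g^4 - g^3 - 36*g^2 + 16*g + 320) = (g - 5)*(g - 1)*(g^3 + 4*g^2 - 16*g - 64) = (g - 5)*(g - 1)*(g + 4)*(g^2 - 16) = (g - 5)*(g - 4)*(g - 1)*(g + 4)*(g + 4)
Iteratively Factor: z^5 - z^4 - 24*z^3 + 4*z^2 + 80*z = (z)*(z^4 - z^3 - 24*z^2 + 4*z + 80) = z*(z + 4)*(z^3 - 5*z^2 - 4*z + 20) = z*(z - 2)*(z + 4)*(z^2 - 3*z - 10) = z*(z - 2)*(z + 2)*(z + 4)*(z - 5)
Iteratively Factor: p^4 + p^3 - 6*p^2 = (p)*(p^3 + p^2 - 6*p) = p*(p + 3)*(p^2 - 2*p) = p*(p - 2)*(p + 3)*(p)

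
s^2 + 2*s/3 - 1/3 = (s - 1/3)*(s + 1)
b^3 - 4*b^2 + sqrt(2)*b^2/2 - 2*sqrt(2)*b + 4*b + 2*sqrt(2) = (b - 2)^2*(b + sqrt(2)/2)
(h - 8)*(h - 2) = h^2 - 10*h + 16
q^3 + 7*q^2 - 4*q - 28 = (q - 2)*(q + 2)*(q + 7)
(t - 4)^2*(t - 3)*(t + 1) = t^4 - 10*t^3 + 29*t^2 - 8*t - 48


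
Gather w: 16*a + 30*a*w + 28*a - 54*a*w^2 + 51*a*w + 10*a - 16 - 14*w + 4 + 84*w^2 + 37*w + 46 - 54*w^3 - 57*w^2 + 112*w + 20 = 54*a - 54*w^3 + w^2*(27 - 54*a) + w*(81*a + 135) + 54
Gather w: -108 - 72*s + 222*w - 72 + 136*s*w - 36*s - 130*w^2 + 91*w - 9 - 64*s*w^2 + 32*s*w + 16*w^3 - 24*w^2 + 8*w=-108*s + 16*w^3 + w^2*(-64*s - 154) + w*(168*s + 321) - 189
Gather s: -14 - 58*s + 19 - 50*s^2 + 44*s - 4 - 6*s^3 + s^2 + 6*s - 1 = -6*s^3 - 49*s^2 - 8*s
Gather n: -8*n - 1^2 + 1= -8*n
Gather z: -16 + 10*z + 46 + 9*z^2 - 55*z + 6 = 9*z^2 - 45*z + 36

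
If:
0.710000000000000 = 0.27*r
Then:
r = 2.63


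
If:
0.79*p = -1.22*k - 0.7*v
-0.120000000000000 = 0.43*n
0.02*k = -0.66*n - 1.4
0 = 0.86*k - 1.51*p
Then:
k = -60.79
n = -0.28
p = -34.62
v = 145.02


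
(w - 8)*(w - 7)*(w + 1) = w^3 - 14*w^2 + 41*w + 56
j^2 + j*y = j*(j + y)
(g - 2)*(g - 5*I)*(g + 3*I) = g^3 - 2*g^2 - 2*I*g^2 + 15*g + 4*I*g - 30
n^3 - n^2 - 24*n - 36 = (n - 6)*(n + 2)*(n + 3)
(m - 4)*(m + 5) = m^2 + m - 20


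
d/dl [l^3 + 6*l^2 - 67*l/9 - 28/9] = 3*l^2 + 12*l - 67/9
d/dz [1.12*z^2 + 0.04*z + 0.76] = 2.24*z + 0.04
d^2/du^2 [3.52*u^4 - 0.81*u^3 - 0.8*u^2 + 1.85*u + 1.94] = 42.24*u^2 - 4.86*u - 1.6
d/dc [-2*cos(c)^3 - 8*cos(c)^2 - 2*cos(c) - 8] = 2*(3*cos(c)^2 + 8*cos(c) + 1)*sin(c)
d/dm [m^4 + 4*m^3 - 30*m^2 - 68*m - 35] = 4*m^3 + 12*m^2 - 60*m - 68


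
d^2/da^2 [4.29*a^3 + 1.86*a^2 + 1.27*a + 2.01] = 25.74*a + 3.72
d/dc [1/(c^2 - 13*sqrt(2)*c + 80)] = (-2*c + 13*sqrt(2))/(c^2 - 13*sqrt(2)*c + 80)^2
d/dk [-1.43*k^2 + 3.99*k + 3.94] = 3.99 - 2.86*k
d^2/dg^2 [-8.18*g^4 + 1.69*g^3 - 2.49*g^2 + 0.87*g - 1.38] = -98.16*g^2 + 10.14*g - 4.98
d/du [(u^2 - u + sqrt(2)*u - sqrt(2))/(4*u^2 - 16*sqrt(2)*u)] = (-5*sqrt(2)*u^2 + u^2 + 2*sqrt(2)*u - 8)/(4*u^2*(u^2 - 8*sqrt(2)*u + 32))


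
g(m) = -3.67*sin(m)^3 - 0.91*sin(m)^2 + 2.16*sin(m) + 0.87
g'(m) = -11.01*sin(m)^2*cos(m) - 1.82*sin(m)*cos(m) + 2.16*cos(m)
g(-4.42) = -1.12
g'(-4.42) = 2.79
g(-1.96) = 1.00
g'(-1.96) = 2.12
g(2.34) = 0.59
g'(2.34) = 3.36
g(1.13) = -0.64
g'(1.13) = -3.62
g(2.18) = 0.01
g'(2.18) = 3.86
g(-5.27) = -0.19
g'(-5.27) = -3.87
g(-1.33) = 1.28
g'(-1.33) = -1.54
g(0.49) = 1.30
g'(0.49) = -1.00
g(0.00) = 0.87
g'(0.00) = 2.16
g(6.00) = 0.28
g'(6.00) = 1.74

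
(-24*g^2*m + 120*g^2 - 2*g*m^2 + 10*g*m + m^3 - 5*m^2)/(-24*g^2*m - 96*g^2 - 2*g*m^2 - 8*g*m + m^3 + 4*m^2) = (m - 5)/(m + 4)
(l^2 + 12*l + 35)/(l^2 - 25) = (l + 7)/(l - 5)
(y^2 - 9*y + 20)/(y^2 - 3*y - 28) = (-y^2 + 9*y - 20)/(-y^2 + 3*y + 28)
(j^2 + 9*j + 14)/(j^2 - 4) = (j + 7)/(j - 2)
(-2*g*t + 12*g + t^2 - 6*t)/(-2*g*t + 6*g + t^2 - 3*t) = (t - 6)/(t - 3)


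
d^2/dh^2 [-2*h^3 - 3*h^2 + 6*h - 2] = -12*h - 6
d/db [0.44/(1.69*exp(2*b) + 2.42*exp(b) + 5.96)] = (-1.4872*exp(b) - 1.0648)*exp(b)/(1.69*exp(2*b) + 2.42*exp(b) + 5.96)^2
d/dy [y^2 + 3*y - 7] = 2*y + 3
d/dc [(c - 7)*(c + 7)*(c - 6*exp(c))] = -6*c^2*exp(c) + 3*c^2 - 12*c*exp(c) + 294*exp(c) - 49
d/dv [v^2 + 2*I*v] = 2*v + 2*I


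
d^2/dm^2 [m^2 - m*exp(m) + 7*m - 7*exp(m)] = -m*exp(m) - 9*exp(m) + 2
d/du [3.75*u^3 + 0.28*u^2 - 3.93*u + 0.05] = 11.25*u^2 + 0.56*u - 3.93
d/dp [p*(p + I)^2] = (p + I)*(3*p + I)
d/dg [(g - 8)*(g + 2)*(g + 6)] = 3*g^2 - 52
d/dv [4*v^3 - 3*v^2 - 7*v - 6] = 12*v^2 - 6*v - 7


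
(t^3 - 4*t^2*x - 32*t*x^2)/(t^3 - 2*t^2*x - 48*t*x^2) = (t + 4*x)/(t + 6*x)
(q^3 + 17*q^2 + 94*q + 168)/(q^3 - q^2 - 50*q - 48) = (q^2 + 11*q + 28)/(q^2 - 7*q - 8)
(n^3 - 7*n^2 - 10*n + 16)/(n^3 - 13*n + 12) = (n^2 - 6*n - 16)/(n^2 + n - 12)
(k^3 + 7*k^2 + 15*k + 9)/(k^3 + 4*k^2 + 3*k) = (k + 3)/k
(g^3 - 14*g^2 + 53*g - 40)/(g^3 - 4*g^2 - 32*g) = (g^2 - 6*g + 5)/(g*(g + 4))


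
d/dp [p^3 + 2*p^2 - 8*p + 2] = 3*p^2 + 4*p - 8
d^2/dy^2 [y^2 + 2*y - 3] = 2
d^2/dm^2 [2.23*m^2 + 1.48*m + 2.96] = 4.46000000000000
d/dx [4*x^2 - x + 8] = 8*x - 1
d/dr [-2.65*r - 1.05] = -2.65000000000000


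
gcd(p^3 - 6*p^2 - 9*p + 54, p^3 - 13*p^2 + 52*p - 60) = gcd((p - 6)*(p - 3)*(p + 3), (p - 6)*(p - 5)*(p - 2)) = p - 6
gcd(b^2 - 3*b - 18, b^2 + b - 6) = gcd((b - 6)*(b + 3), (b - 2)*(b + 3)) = b + 3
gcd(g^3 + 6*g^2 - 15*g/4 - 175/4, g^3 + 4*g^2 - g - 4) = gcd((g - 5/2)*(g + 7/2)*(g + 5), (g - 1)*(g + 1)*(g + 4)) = 1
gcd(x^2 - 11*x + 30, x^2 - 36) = x - 6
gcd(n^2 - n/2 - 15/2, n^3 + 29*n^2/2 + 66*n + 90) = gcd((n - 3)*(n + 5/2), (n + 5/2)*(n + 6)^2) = n + 5/2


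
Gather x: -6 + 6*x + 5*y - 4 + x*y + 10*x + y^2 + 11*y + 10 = x*(y + 16) + y^2 + 16*y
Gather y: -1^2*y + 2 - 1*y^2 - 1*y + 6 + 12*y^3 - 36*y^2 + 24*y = 12*y^3 - 37*y^2 + 22*y + 8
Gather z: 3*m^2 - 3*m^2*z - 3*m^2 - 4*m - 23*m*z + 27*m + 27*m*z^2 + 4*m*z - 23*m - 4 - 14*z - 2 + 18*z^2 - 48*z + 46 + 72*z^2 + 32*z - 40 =z^2*(27*m + 90) + z*(-3*m^2 - 19*m - 30)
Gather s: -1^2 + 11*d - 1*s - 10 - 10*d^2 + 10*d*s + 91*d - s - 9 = -10*d^2 + 102*d + s*(10*d - 2) - 20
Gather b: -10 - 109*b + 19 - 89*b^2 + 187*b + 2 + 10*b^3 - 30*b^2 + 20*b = 10*b^3 - 119*b^2 + 98*b + 11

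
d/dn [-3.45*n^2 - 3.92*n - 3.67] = -6.9*n - 3.92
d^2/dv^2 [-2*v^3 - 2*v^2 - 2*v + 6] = -12*v - 4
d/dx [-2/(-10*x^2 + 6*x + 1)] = 4*(3 - 10*x)/(-10*x^2 + 6*x + 1)^2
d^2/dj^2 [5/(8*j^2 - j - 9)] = 10*(64*j^2 - 8*j - (16*j - 1)^2 - 72)/(-8*j^2 + j + 9)^3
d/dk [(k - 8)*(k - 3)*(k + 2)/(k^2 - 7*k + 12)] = (k^2 - 8*k + 40)/(k^2 - 8*k + 16)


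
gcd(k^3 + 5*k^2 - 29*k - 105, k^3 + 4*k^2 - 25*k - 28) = k + 7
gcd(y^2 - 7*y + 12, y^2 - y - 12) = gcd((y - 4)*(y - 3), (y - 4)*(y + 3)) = y - 4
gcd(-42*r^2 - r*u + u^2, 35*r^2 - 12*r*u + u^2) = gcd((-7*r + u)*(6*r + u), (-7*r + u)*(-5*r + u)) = 7*r - u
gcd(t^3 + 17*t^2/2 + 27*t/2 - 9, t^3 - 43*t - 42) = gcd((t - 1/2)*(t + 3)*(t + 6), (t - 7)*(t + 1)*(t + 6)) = t + 6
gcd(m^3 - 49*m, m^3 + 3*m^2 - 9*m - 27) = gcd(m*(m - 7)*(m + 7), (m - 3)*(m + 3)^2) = 1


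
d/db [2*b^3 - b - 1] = 6*b^2 - 1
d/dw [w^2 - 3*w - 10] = 2*w - 3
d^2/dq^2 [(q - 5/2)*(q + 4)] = 2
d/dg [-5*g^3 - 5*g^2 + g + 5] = -15*g^2 - 10*g + 1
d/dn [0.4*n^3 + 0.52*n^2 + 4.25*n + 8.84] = 1.2*n^2 + 1.04*n + 4.25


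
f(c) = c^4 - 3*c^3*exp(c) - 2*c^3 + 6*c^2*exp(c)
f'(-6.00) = -1078.84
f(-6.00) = 1730.14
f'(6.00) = -275297.29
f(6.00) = -173417.24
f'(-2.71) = -123.33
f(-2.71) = 100.65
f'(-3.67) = -276.91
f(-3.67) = 286.11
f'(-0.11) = -1.29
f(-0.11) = 0.07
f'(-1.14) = -17.92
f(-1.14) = 8.57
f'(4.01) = -10513.00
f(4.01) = -5217.60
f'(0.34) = 4.54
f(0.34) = 0.74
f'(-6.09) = -1124.88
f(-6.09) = 1829.30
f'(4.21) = -15064.64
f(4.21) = -7750.21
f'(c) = -3*c^3*exp(c) + 4*c^3 - 3*c^2*exp(c) - 6*c^2 + 12*c*exp(c)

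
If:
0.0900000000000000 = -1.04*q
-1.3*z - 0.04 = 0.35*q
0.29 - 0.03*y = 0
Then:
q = -0.09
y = 9.67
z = -0.01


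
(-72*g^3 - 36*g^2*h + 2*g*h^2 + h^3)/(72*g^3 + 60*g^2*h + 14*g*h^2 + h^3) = (-6*g + h)/(6*g + h)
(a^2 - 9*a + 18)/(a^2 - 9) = (a - 6)/(a + 3)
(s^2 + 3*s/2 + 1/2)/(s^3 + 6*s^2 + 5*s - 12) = (2*s^2 + 3*s + 1)/(2*(s^3 + 6*s^2 + 5*s - 12))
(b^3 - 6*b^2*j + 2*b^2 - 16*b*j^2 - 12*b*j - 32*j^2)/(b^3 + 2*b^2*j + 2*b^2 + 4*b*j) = (b - 8*j)/b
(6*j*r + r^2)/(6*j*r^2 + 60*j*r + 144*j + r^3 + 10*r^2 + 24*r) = r/(r^2 + 10*r + 24)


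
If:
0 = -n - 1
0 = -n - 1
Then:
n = -1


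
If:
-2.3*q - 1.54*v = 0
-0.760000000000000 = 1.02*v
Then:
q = 0.50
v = -0.75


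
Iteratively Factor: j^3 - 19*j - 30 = (j - 5)*(j^2 + 5*j + 6) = (j - 5)*(j + 2)*(j + 3)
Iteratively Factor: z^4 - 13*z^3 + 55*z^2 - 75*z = (z - 5)*(z^3 - 8*z^2 + 15*z) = z*(z - 5)*(z^2 - 8*z + 15) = z*(z - 5)*(z - 3)*(z - 5)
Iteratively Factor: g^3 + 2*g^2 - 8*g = (g + 4)*(g^2 - 2*g) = (g - 2)*(g + 4)*(g)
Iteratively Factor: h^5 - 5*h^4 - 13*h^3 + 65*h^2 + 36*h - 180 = (h + 2)*(h^4 - 7*h^3 + h^2 + 63*h - 90) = (h - 2)*(h + 2)*(h^3 - 5*h^2 - 9*h + 45) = (h - 2)*(h + 2)*(h + 3)*(h^2 - 8*h + 15) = (h - 3)*(h - 2)*(h + 2)*(h + 3)*(h - 5)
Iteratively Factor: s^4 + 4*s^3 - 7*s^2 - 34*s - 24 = (s + 4)*(s^3 - 7*s - 6) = (s + 2)*(s + 4)*(s^2 - 2*s - 3) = (s - 3)*(s + 2)*(s + 4)*(s + 1)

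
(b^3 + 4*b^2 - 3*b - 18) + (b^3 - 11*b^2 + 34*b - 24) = 2*b^3 - 7*b^2 + 31*b - 42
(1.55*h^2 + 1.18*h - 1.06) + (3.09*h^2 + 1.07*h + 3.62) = 4.64*h^2 + 2.25*h + 2.56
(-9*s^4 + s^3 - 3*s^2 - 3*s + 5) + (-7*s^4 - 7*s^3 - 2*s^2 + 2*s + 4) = -16*s^4 - 6*s^3 - 5*s^2 - s + 9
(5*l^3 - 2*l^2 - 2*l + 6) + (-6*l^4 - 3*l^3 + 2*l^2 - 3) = -6*l^4 + 2*l^3 - 2*l + 3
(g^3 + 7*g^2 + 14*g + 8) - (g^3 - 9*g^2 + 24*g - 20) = 16*g^2 - 10*g + 28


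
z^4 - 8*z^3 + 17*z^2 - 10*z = z*(z - 5)*(z - 2)*(z - 1)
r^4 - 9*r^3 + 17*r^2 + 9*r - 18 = (r - 6)*(r - 3)*(r - 1)*(r + 1)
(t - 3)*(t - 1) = t^2 - 4*t + 3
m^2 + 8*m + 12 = (m + 2)*(m + 6)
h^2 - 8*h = h*(h - 8)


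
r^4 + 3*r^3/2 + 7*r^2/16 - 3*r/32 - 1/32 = (r - 1/4)*(r + 1/4)*(r + 1/2)*(r + 1)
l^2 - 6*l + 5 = (l - 5)*(l - 1)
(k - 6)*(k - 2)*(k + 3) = k^3 - 5*k^2 - 12*k + 36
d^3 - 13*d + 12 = (d - 3)*(d - 1)*(d + 4)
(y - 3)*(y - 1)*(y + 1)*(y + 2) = y^4 - y^3 - 7*y^2 + y + 6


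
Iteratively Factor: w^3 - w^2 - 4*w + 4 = (w + 2)*(w^2 - 3*w + 2) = (w - 2)*(w + 2)*(w - 1)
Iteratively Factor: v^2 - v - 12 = (v - 4)*(v + 3)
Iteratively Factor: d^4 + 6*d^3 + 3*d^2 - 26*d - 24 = (d - 2)*(d^3 + 8*d^2 + 19*d + 12) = (d - 2)*(d + 4)*(d^2 + 4*d + 3) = (d - 2)*(d + 3)*(d + 4)*(d + 1)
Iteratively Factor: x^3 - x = (x)*(x^2 - 1) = x*(x + 1)*(x - 1)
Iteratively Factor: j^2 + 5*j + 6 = (j + 3)*(j + 2)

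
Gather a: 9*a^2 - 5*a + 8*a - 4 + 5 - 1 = 9*a^2 + 3*a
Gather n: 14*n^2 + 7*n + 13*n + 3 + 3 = 14*n^2 + 20*n + 6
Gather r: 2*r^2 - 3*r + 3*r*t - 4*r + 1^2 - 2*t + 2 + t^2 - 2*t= 2*r^2 + r*(3*t - 7) + t^2 - 4*t + 3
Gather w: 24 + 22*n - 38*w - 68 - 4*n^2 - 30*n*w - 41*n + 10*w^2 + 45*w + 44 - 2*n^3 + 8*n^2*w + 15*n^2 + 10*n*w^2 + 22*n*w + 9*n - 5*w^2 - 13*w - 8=-2*n^3 + 11*n^2 - 10*n + w^2*(10*n + 5) + w*(8*n^2 - 8*n - 6) - 8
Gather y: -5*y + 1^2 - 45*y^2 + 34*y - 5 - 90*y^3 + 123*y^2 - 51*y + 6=-90*y^3 + 78*y^2 - 22*y + 2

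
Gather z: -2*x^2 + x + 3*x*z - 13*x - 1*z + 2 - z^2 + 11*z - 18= -2*x^2 - 12*x - z^2 + z*(3*x + 10) - 16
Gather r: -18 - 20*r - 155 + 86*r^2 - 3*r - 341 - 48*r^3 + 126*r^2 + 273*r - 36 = -48*r^3 + 212*r^2 + 250*r - 550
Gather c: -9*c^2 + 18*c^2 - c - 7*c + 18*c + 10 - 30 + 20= 9*c^2 + 10*c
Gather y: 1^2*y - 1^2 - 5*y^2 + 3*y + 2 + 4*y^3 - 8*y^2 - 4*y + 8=4*y^3 - 13*y^2 + 9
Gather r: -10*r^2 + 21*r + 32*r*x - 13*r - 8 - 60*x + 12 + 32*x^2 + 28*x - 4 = -10*r^2 + r*(32*x + 8) + 32*x^2 - 32*x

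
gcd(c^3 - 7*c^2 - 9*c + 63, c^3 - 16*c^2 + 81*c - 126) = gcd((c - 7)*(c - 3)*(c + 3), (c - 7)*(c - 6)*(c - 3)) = c^2 - 10*c + 21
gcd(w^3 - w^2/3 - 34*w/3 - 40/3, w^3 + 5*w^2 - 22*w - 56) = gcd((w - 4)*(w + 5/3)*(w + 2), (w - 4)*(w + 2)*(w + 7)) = w^2 - 2*w - 8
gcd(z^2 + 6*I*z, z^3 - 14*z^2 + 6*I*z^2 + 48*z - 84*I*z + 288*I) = z + 6*I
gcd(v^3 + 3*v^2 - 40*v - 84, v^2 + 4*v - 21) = v + 7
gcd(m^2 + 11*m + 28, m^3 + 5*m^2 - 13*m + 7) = m + 7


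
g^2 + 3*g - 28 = (g - 4)*(g + 7)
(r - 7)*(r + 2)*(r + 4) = r^3 - r^2 - 34*r - 56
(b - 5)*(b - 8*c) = b^2 - 8*b*c - 5*b + 40*c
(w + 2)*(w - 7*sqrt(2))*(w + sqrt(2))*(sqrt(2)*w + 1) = sqrt(2)*w^4 - 11*w^3 + 2*sqrt(2)*w^3 - 20*sqrt(2)*w^2 - 22*w^2 - 40*sqrt(2)*w - 14*w - 28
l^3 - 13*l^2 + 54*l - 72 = (l - 6)*(l - 4)*(l - 3)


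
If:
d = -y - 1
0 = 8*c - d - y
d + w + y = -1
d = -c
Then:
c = -1/8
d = 1/8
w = 0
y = -9/8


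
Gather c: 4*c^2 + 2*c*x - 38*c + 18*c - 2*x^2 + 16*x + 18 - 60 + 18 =4*c^2 + c*(2*x - 20) - 2*x^2 + 16*x - 24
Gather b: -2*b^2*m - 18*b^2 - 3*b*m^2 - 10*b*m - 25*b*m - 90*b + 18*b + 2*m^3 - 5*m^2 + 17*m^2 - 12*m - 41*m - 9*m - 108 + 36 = b^2*(-2*m - 18) + b*(-3*m^2 - 35*m - 72) + 2*m^3 + 12*m^2 - 62*m - 72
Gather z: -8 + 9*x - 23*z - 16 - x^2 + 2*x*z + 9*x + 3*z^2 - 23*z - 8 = -x^2 + 18*x + 3*z^2 + z*(2*x - 46) - 32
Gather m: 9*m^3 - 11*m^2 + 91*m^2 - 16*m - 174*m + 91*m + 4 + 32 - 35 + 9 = 9*m^3 + 80*m^2 - 99*m + 10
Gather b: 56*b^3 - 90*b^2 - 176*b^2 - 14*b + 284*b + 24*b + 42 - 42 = 56*b^3 - 266*b^2 + 294*b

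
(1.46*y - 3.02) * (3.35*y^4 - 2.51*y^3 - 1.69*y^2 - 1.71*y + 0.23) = 4.891*y^5 - 13.7816*y^4 + 5.1128*y^3 + 2.6072*y^2 + 5.5*y - 0.6946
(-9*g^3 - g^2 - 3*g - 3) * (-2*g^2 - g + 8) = 18*g^5 + 11*g^4 - 65*g^3 + g^2 - 21*g - 24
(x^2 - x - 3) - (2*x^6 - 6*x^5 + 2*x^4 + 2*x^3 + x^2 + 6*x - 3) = -2*x^6 + 6*x^5 - 2*x^4 - 2*x^3 - 7*x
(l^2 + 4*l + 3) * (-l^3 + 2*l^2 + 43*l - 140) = -l^5 - 2*l^4 + 48*l^3 + 38*l^2 - 431*l - 420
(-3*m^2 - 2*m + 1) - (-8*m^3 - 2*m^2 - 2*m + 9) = 8*m^3 - m^2 - 8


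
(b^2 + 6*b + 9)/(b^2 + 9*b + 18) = (b + 3)/(b + 6)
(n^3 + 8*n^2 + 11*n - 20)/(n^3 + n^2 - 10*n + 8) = (n + 5)/(n - 2)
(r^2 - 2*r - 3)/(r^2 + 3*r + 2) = (r - 3)/(r + 2)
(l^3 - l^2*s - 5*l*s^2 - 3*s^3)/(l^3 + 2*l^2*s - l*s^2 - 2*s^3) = (-l^2 + 2*l*s + 3*s^2)/(-l^2 - l*s + 2*s^2)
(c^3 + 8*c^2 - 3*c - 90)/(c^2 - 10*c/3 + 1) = 3*(c^2 + 11*c + 30)/(3*c - 1)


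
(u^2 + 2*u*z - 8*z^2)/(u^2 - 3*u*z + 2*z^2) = (-u - 4*z)/(-u + z)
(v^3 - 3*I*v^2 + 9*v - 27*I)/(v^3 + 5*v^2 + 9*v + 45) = (v - 3*I)/(v + 5)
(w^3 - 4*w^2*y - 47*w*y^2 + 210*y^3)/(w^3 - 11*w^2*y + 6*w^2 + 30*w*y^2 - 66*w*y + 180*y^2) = (w + 7*y)/(w + 6)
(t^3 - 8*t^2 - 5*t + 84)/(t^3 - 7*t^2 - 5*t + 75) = (t^2 - 11*t + 28)/(t^2 - 10*t + 25)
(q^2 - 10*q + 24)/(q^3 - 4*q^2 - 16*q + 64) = (q - 6)/(q^2 - 16)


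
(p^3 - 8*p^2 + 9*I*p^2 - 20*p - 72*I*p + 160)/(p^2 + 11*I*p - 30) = (p^2 + 4*p*(-2 + I) - 32*I)/(p + 6*I)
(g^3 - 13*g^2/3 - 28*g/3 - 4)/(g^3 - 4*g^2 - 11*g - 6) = (g + 2/3)/(g + 1)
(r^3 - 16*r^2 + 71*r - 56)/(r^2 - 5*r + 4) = (r^2 - 15*r + 56)/(r - 4)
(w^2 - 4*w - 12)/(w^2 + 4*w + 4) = (w - 6)/(w + 2)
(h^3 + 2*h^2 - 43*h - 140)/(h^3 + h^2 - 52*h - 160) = (h - 7)/(h - 8)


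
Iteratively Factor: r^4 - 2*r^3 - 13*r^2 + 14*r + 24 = (r + 1)*(r^3 - 3*r^2 - 10*r + 24) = (r + 1)*(r + 3)*(r^2 - 6*r + 8) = (r - 2)*(r + 1)*(r + 3)*(r - 4)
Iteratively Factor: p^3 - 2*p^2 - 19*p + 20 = (p - 5)*(p^2 + 3*p - 4) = (p - 5)*(p - 1)*(p + 4)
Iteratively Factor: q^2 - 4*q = (q - 4)*(q)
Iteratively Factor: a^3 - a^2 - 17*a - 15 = (a - 5)*(a^2 + 4*a + 3) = (a - 5)*(a + 1)*(a + 3)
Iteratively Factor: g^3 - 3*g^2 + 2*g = (g - 2)*(g^2 - g) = g*(g - 2)*(g - 1)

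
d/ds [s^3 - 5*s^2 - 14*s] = 3*s^2 - 10*s - 14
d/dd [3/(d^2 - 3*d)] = 3*(3 - 2*d)/(d^2*(d - 3)^2)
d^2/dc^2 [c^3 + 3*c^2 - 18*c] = 6*c + 6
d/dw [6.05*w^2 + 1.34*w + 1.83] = 12.1*w + 1.34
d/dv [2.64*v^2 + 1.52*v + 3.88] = 5.28*v + 1.52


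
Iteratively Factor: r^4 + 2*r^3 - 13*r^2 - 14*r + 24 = (r - 1)*(r^3 + 3*r^2 - 10*r - 24) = (r - 3)*(r - 1)*(r^2 + 6*r + 8) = (r - 3)*(r - 1)*(r + 2)*(r + 4)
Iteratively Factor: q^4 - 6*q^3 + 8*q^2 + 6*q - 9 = (q - 3)*(q^3 - 3*q^2 - q + 3) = (q - 3)*(q - 1)*(q^2 - 2*q - 3) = (q - 3)^2*(q - 1)*(q + 1)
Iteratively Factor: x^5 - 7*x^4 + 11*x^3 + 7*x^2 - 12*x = (x + 1)*(x^4 - 8*x^3 + 19*x^2 - 12*x) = (x - 4)*(x + 1)*(x^3 - 4*x^2 + 3*x) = (x - 4)*(x - 1)*(x + 1)*(x^2 - 3*x) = (x - 4)*(x - 3)*(x - 1)*(x + 1)*(x)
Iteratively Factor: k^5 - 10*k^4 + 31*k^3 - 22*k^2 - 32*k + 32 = (k - 4)*(k^4 - 6*k^3 + 7*k^2 + 6*k - 8) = (k - 4)*(k - 2)*(k^3 - 4*k^2 - k + 4) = (k - 4)*(k - 2)*(k + 1)*(k^2 - 5*k + 4) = (k - 4)^2*(k - 2)*(k + 1)*(k - 1)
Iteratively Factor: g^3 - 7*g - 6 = (g + 1)*(g^2 - g - 6) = (g + 1)*(g + 2)*(g - 3)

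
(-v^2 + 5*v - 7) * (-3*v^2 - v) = 3*v^4 - 14*v^3 + 16*v^2 + 7*v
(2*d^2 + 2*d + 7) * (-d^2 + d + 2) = -2*d^4 - d^2 + 11*d + 14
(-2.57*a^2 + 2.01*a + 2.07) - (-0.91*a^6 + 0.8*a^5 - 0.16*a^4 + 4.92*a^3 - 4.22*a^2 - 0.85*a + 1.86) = 0.91*a^6 - 0.8*a^5 + 0.16*a^4 - 4.92*a^3 + 1.65*a^2 + 2.86*a + 0.21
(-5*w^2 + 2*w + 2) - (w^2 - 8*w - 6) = -6*w^2 + 10*w + 8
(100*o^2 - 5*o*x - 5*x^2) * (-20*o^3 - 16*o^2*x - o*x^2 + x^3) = -2000*o^5 - 1500*o^4*x + 80*o^3*x^2 + 185*o^2*x^3 - 5*x^5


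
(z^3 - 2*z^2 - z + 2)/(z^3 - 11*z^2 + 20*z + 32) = (z^2 - 3*z + 2)/(z^2 - 12*z + 32)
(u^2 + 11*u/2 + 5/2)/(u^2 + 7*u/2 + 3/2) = (u + 5)/(u + 3)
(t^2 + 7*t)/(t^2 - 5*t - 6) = t*(t + 7)/(t^2 - 5*t - 6)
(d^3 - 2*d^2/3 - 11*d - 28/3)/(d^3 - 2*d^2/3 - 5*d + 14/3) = (d^2 - 3*d - 4)/(d^2 - 3*d + 2)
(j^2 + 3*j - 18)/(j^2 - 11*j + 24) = (j + 6)/(j - 8)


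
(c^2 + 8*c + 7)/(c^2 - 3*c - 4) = (c + 7)/(c - 4)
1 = 1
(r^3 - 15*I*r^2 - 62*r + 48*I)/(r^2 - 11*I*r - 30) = (r^2 - 9*I*r - 8)/(r - 5*I)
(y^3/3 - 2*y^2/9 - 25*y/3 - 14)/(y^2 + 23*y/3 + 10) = (3*y^3 - 2*y^2 - 75*y - 126)/(3*(3*y^2 + 23*y + 30))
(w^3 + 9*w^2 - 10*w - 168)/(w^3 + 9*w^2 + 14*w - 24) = (w^2 + 3*w - 28)/(w^2 + 3*w - 4)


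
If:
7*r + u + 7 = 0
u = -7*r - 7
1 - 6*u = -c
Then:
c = 6*u - 1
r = -u/7 - 1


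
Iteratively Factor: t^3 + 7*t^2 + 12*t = (t)*(t^2 + 7*t + 12) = t*(t + 3)*(t + 4)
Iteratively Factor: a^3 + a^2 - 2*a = (a)*(a^2 + a - 2) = a*(a - 1)*(a + 2)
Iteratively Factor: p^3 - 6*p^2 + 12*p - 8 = (p - 2)*(p^2 - 4*p + 4) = (p - 2)^2*(p - 2)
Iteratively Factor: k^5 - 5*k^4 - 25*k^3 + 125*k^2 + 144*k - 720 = (k + 3)*(k^4 - 8*k^3 - k^2 + 128*k - 240) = (k - 3)*(k + 3)*(k^3 - 5*k^2 - 16*k + 80) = (k - 4)*(k - 3)*(k + 3)*(k^2 - k - 20) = (k - 4)*(k - 3)*(k + 3)*(k + 4)*(k - 5)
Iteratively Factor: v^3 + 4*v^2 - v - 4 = (v + 4)*(v^2 - 1) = (v + 1)*(v + 4)*(v - 1)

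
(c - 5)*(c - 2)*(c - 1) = c^3 - 8*c^2 + 17*c - 10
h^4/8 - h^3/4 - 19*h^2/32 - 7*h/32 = h*(h/4 + 1/4)*(h/2 + 1/4)*(h - 7/2)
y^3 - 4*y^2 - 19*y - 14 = (y - 7)*(y + 1)*(y + 2)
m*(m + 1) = m^2 + m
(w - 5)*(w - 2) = w^2 - 7*w + 10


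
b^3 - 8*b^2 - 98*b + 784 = (b - 8)*(b - 7*sqrt(2))*(b + 7*sqrt(2))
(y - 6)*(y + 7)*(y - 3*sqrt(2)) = y^3 - 3*sqrt(2)*y^2 + y^2 - 42*y - 3*sqrt(2)*y + 126*sqrt(2)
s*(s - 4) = s^2 - 4*s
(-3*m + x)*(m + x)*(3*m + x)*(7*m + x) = -63*m^4 - 72*m^3*x - 2*m^2*x^2 + 8*m*x^3 + x^4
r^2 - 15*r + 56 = (r - 8)*(r - 7)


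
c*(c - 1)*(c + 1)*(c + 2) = c^4 + 2*c^3 - c^2 - 2*c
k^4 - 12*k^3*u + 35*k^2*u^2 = k^2*(k - 7*u)*(k - 5*u)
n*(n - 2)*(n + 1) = n^3 - n^2 - 2*n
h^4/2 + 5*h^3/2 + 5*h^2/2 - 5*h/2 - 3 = (h/2 + 1/2)*(h - 1)*(h + 2)*(h + 3)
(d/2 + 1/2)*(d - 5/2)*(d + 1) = d^3/2 - d^2/4 - 2*d - 5/4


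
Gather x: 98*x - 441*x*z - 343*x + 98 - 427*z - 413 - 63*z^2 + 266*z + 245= x*(-441*z - 245) - 63*z^2 - 161*z - 70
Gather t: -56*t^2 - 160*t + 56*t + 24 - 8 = -56*t^2 - 104*t + 16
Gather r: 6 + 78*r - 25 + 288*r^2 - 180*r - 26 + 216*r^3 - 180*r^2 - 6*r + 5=216*r^3 + 108*r^2 - 108*r - 40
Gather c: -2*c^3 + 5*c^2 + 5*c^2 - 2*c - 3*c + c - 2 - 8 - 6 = -2*c^3 + 10*c^2 - 4*c - 16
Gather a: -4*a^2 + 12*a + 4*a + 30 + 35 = -4*a^2 + 16*a + 65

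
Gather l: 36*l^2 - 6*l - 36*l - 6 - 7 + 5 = 36*l^2 - 42*l - 8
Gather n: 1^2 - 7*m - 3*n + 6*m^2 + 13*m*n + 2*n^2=6*m^2 - 7*m + 2*n^2 + n*(13*m - 3) + 1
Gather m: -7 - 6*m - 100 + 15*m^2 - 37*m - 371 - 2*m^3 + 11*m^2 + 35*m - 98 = -2*m^3 + 26*m^2 - 8*m - 576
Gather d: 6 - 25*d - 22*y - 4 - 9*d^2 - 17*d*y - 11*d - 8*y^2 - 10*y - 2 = -9*d^2 + d*(-17*y - 36) - 8*y^2 - 32*y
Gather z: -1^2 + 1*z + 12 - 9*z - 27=-8*z - 16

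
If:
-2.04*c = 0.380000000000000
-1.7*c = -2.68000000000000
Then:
No Solution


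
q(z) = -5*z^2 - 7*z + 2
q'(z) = -10*z - 7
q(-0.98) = 4.06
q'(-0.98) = 2.80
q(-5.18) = -95.90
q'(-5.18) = 44.80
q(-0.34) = 3.80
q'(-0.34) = -3.60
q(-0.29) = 3.61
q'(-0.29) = -4.10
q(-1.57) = 0.67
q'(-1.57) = 8.70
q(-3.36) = -30.93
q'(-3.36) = 26.60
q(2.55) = -48.36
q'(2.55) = -32.50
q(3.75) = -94.56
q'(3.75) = -44.50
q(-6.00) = -136.00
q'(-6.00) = 53.00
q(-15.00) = -1018.00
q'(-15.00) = 143.00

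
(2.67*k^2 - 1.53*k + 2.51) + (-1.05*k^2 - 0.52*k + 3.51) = 1.62*k^2 - 2.05*k + 6.02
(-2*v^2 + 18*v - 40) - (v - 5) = -2*v^2 + 17*v - 35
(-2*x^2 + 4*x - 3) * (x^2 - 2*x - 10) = -2*x^4 + 8*x^3 + 9*x^2 - 34*x + 30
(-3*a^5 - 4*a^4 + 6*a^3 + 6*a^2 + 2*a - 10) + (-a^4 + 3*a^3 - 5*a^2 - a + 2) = -3*a^5 - 5*a^4 + 9*a^3 + a^2 + a - 8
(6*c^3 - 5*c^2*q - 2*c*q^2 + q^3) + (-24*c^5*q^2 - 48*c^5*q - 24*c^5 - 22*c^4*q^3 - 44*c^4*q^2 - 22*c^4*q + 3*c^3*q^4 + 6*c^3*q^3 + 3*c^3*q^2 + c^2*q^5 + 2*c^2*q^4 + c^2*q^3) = -24*c^5*q^2 - 48*c^5*q - 24*c^5 - 22*c^4*q^3 - 44*c^4*q^2 - 22*c^4*q + 3*c^3*q^4 + 6*c^3*q^3 + 3*c^3*q^2 + 6*c^3 + c^2*q^5 + 2*c^2*q^4 + c^2*q^3 - 5*c^2*q - 2*c*q^2 + q^3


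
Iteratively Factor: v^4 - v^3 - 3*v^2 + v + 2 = (v + 1)*(v^3 - 2*v^2 - v + 2) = (v + 1)^2*(v^2 - 3*v + 2) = (v - 1)*(v + 1)^2*(v - 2)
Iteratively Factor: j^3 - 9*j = (j - 3)*(j^2 + 3*j) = (j - 3)*(j + 3)*(j)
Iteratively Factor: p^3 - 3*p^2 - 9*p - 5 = (p + 1)*(p^2 - 4*p - 5) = (p + 1)^2*(p - 5)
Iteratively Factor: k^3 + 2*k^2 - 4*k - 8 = (k - 2)*(k^2 + 4*k + 4) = (k - 2)*(k + 2)*(k + 2)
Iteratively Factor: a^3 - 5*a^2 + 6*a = (a)*(a^2 - 5*a + 6) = a*(a - 3)*(a - 2)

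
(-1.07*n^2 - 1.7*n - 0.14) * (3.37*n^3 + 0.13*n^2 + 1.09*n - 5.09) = -3.6059*n^5 - 5.8681*n^4 - 1.8591*n^3 + 3.5751*n^2 + 8.5004*n + 0.7126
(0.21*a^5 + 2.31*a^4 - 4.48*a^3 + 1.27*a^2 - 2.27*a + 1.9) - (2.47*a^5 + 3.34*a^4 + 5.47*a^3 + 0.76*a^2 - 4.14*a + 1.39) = -2.26*a^5 - 1.03*a^4 - 9.95*a^3 + 0.51*a^2 + 1.87*a + 0.51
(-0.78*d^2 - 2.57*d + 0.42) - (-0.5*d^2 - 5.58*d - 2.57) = -0.28*d^2 + 3.01*d + 2.99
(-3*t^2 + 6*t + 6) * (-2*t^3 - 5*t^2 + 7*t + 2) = 6*t^5 + 3*t^4 - 63*t^3 + 6*t^2 + 54*t + 12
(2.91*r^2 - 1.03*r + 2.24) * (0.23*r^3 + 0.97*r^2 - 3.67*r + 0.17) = 0.6693*r^5 + 2.5858*r^4 - 11.1636*r^3 + 6.4476*r^2 - 8.3959*r + 0.3808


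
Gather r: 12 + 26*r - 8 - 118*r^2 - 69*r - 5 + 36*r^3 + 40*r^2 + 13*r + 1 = 36*r^3 - 78*r^2 - 30*r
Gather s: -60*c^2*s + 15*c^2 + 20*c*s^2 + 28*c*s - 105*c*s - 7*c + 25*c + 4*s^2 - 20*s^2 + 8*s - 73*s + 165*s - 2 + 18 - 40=15*c^2 + 18*c + s^2*(20*c - 16) + s*(-60*c^2 - 77*c + 100) - 24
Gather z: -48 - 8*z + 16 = -8*z - 32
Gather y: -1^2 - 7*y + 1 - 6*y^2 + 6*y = -6*y^2 - y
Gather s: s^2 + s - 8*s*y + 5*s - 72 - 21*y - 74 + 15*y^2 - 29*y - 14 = s^2 + s*(6 - 8*y) + 15*y^2 - 50*y - 160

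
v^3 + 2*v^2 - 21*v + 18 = (v - 3)*(v - 1)*(v + 6)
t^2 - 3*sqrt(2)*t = t*(t - 3*sqrt(2))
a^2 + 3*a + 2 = (a + 1)*(a + 2)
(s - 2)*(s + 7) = s^2 + 5*s - 14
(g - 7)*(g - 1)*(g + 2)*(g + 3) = g^4 - 3*g^3 - 27*g^2 - 13*g + 42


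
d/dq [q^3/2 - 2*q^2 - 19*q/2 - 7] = 3*q^2/2 - 4*q - 19/2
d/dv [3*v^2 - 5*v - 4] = 6*v - 5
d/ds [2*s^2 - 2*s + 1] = 4*s - 2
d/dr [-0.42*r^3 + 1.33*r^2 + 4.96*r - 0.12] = -1.26*r^2 + 2.66*r + 4.96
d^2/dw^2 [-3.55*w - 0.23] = 0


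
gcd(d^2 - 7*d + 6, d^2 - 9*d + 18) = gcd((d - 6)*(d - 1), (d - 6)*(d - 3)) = d - 6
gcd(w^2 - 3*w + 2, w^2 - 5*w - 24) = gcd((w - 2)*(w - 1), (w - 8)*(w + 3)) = 1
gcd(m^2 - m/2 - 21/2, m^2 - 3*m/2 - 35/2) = 1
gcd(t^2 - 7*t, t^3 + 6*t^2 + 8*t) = t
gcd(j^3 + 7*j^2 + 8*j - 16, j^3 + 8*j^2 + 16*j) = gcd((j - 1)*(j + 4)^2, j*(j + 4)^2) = j^2 + 8*j + 16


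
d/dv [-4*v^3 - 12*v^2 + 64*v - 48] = -12*v^2 - 24*v + 64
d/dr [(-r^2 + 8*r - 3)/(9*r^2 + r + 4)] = (-73*r^2 + 46*r + 35)/(81*r^4 + 18*r^3 + 73*r^2 + 8*r + 16)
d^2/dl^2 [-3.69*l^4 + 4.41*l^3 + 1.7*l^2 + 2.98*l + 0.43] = -44.28*l^2 + 26.46*l + 3.4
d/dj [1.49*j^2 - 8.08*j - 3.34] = 2.98*j - 8.08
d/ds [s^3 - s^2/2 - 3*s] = 3*s^2 - s - 3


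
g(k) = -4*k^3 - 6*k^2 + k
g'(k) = -12*k^2 - 12*k + 1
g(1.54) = -27.30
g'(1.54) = -45.94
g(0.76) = -4.46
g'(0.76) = -15.05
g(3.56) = -252.95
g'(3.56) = -193.80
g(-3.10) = 58.40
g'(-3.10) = -77.12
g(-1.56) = -0.98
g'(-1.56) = -9.48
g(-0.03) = -0.04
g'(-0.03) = 1.35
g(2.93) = -149.19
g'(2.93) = -137.18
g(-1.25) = -2.81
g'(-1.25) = -2.75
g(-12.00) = 6036.00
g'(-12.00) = -1583.00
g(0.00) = 0.00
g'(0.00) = 1.00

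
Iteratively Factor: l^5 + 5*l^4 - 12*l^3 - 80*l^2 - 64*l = (l - 4)*(l^4 + 9*l^3 + 24*l^2 + 16*l) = (l - 4)*(l + 1)*(l^3 + 8*l^2 + 16*l) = l*(l - 4)*(l + 1)*(l^2 + 8*l + 16) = l*(l - 4)*(l + 1)*(l + 4)*(l + 4)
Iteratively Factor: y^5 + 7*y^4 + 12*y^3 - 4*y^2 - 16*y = (y + 2)*(y^4 + 5*y^3 + 2*y^2 - 8*y) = (y + 2)^2*(y^3 + 3*y^2 - 4*y) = (y - 1)*(y + 2)^2*(y^2 + 4*y) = (y - 1)*(y + 2)^2*(y + 4)*(y)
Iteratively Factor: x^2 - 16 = (x - 4)*(x + 4)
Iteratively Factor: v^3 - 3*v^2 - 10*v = (v - 5)*(v^2 + 2*v) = v*(v - 5)*(v + 2)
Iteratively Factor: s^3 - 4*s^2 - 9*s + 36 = (s - 3)*(s^2 - s - 12) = (s - 3)*(s + 3)*(s - 4)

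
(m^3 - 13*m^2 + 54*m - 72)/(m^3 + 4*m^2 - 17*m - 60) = (m^2 - 9*m + 18)/(m^2 + 8*m + 15)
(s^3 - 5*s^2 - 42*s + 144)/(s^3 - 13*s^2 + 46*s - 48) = (s + 6)/(s - 2)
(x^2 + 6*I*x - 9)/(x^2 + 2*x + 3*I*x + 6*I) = (x + 3*I)/(x + 2)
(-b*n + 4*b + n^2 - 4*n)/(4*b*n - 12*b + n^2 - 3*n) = (-b*n + 4*b + n^2 - 4*n)/(4*b*n - 12*b + n^2 - 3*n)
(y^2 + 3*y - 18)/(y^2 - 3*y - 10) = (-y^2 - 3*y + 18)/(-y^2 + 3*y + 10)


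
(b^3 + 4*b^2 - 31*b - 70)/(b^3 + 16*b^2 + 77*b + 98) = (b - 5)/(b + 7)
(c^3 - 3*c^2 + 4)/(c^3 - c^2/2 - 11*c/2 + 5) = 2*(c^2 - c - 2)/(2*c^2 + 3*c - 5)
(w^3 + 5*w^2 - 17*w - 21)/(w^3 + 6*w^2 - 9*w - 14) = (w - 3)/(w - 2)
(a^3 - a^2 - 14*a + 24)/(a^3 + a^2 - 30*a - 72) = (a^2 - 5*a + 6)/(a^2 - 3*a - 18)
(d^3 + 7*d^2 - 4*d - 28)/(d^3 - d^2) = (d^3 + 7*d^2 - 4*d - 28)/(d^2*(d - 1))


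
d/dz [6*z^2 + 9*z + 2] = 12*z + 9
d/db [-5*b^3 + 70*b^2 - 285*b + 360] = -15*b^2 + 140*b - 285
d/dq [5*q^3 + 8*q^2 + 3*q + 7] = 15*q^2 + 16*q + 3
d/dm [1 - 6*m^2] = -12*m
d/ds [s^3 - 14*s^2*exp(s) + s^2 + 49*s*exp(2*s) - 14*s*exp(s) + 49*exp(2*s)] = -14*s^2*exp(s) + 3*s^2 + 98*s*exp(2*s) - 42*s*exp(s) + 2*s + 147*exp(2*s) - 14*exp(s)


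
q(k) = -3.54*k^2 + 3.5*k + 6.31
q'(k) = 3.5 - 7.08*k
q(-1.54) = -7.48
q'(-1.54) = 14.40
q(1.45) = 3.94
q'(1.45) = -6.77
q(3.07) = -16.31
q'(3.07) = -18.24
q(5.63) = -86.19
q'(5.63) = -36.36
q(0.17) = 6.80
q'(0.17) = 2.30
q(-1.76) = -10.82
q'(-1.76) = 15.96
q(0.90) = 6.59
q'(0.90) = -2.87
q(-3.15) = -39.84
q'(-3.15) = 25.80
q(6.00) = -100.13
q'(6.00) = -38.98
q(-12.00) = -545.45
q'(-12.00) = 88.46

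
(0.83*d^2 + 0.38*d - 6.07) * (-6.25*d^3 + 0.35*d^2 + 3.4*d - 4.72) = -5.1875*d^5 - 2.0845*d^4 + 40.8925*d^3 - 4.7501*d^2 - 22.4316*d + 28.6504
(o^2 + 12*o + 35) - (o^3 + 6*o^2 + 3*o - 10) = -o^3 - 5*o^2 + 9*o + 45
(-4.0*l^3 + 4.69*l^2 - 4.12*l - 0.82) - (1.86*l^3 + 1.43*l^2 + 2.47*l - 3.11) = -5.86*l^3 + 3.26*l^2 - 6.59*l + 2.29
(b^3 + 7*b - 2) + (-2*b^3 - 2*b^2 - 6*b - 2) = -b^3 - 2*b^2 + b - 4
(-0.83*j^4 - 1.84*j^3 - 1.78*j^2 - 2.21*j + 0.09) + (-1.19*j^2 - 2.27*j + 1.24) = -0.83*j^4 - 1.84*j^3 - 2.97*j^2 - 4.48*j + 1.33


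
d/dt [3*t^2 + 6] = 6*t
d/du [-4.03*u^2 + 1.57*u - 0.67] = 1.57 - 8.06*u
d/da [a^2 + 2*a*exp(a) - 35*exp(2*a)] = 2*a*exp(a) + 2*a - 70*exp(2*a) + 2*exp(a)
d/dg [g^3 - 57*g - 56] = 3*g^2 - 57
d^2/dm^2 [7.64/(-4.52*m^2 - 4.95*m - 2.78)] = (312.176512*m^2 + 341.87472*m - 7.64*(9.04*m + 4.95)*(18.08*m + 9.9) + 192.002368)/(4.52*m^2 + 4.95*m + 2.78)^3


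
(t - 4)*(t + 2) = t^2 - 2*t - 8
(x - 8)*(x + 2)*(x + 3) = x^3 - 3*x^2 - 34*x - 48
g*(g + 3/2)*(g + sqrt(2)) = g^3 + sqrt(2)*g^2 + 3*g^2/2 + 3*sqrt(2)*g/2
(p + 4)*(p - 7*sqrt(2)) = p^2 - 7*sqrt(2)*p + 4*p - 28*sqrt(2)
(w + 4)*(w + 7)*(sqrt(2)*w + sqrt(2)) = sqrt(2)*w^3 + 12*sqrt(2)*w^2 + 39*sqrt(2)*w + 28*sqrt(2)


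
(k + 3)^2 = k^2 + 6*k + 9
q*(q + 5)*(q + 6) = q^3 + 11*q^2 + 30*q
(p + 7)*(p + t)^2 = p^3 + 2*p^2*t + 7*p^2 + p*t^2 + 14*p*t + 7*t^2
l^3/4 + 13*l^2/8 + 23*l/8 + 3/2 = (l/4 + 1)*(l + 1)*(l + 3/2)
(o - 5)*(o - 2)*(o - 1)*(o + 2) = o^4 - 6*o^3 + o^2 + 24*o - 20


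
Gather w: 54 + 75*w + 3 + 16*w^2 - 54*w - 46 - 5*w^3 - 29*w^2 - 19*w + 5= -5*w^3 - 13*w^2 + 2*w + 16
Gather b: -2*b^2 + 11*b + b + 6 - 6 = -2*b^2 + 12*b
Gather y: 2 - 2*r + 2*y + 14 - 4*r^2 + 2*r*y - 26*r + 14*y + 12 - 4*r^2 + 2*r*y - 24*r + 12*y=-8*r^2 - 52*r + y*(4*r + 28) + 28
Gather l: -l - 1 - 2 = -l - 3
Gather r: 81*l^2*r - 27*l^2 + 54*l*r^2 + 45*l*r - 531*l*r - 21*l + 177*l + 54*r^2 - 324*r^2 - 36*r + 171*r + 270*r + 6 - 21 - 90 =-27*l^2 + 156*l + r^2*(54*l - 270) + r*(81*l^2 - 486*l + 405) - 105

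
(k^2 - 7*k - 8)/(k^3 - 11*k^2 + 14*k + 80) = (k + 1)/(k^2 - 3*k - 10)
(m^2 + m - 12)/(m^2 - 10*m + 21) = (m + 4)/(m - 7)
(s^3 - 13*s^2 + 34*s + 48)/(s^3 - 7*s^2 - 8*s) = (s - 6)/s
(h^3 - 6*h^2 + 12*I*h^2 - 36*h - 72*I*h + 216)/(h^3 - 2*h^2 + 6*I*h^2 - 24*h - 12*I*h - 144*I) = (h + 6*I)/(h + 4)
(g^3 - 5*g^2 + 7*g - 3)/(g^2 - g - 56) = (-g^3 + 5*g^2 - 7*g + 3)/(-g^2 + g + 56)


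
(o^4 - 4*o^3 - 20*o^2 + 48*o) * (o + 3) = o^5 - o^4 - 32*o^3 - 12*o^2 + 144*o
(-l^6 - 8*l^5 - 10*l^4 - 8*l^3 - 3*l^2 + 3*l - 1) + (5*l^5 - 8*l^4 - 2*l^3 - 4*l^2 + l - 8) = -l^6 - 3*l^5 - 18*l^4 - 10*l^3 - 7*l^2 + 4*l - 9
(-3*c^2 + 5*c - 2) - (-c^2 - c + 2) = -2*c^2 + 6*c - 4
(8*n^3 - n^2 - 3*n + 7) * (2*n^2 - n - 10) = 16*n^5 - 10*n^4 - 85*n^3 + 27*n^2 + 23*n - 70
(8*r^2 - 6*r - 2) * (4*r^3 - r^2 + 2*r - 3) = 32*r^5 - 32*r^4 + 14*r^3 - 34*r^2 + 14*r + 6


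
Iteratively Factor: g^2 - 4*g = (g)*(g - 4)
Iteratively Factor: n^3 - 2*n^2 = (n)*(n^2 - 2*n) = n^2*(n - 2)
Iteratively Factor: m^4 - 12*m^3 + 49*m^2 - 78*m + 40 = (m - 4)*(m^3 - 8*m^2 + 17*m - 10) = (m - 5)*(m - 4)*(m^2 - 3*m + 2) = (m - 5)*(m - 4)*(m - 1)*(m - 2)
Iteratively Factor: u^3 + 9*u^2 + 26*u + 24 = (u + 2)*(u^2 + 7*u + 12) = (u + 2)*(u + 3)*(u + 4)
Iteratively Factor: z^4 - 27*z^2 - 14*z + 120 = (z - 2)*(z^3 + 2*z^2 - 23*z - 60) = (z - 5)*(z - 2)*(z^2 + 7*z + 12) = (z - 5)*(z - 2)*(z + 3)*(z + 4)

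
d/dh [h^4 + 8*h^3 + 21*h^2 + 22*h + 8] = 4*h^3 + 24*h^2 + 42*h + 22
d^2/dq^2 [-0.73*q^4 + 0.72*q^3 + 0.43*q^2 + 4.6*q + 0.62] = -8.76*q^2 + 4.32*q + 0.86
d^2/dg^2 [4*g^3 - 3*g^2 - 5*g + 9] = 24*g - 6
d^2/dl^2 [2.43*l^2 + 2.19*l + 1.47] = 4.86000000000000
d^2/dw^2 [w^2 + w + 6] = 2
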